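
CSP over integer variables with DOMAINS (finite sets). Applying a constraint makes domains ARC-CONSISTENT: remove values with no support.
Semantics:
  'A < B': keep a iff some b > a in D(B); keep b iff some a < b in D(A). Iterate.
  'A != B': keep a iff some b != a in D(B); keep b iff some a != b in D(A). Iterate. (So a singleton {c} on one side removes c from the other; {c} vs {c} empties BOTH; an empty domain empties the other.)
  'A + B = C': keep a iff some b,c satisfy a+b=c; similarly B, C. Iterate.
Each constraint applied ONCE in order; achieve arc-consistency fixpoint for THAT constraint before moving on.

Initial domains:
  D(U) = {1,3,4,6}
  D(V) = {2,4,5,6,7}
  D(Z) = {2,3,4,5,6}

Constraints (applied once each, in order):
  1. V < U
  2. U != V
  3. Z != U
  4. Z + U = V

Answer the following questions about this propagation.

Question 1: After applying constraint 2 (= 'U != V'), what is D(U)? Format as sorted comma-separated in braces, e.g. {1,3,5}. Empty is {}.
Constraint 1 (V < U) on D(V)={2,4,5,6,7} D(U)={1,3,4,6}: V {2,4,5,6,7}->{2,4,5}; U {1,3,4,6}->{3,4,6}
Constraint 2 (U != V) on D(U)={3,4,6} D(V)={2,4,5}: no change
So after constraint 2: D(U) = {3,4,6}

Answer: {3,4,6}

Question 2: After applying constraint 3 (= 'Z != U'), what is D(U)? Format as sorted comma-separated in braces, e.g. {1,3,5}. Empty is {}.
Constraint 1 (V < U) on D(V)={2,4,5,6,7} D(U)={1,3,4,6}: V {2,4,5,6,7}->{2,4,5}; U {1,3,4,6}->{3,4,6}
Constraint 2 (U != V) on D(U)={3,4,6} D(V)={2,4,5}: no change
Constraint 3 (Z != U) on D(Z)={2,3,4,5,6} D(U)={3,4,6}: no change
So after constraint 3: D(U) = {3,4,6}

Answer: {3,4,6}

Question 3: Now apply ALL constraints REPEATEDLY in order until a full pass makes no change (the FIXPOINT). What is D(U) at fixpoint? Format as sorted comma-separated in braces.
Answer: {}

Derivation:
pass 0 (initial): D(U)={1,3,4,6}
pass 1: U {1,3,4,6}->{3}; V {2,4,5,6,7}->{5}; Z {2,3,4,5,6}->{2}
pass 2: U {3}->{}; V {5}->{}; Z {2}->{}
pass 3: no change
Fixpoint after 3 passes: D(U) = {}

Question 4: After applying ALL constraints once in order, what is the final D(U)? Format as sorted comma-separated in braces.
Constraint 1 (V < U) on D(V)={2,4,5,6,7} D(U)={1,3,4,6}: V {2,4,5,6,7}->{2,4,5}; U {1,3,4,6}->{3,4,6}
Constraint 2 (U != V) on D(U)={3,4,6} D(V)={2,4,5}: no change
Constraint 3 (Z != U) on D(Z)={2,3,4,5,6} D(U)={3,4,6}: no change
Constraint 4 (Z + U = V) on D(Z)={2,3,4,5,6} D(U)={3,4,6} D(V)={2,4,5}: Z {2,3,4,5,6}->{2}; U {3,4,6}->{3}; V {2,4,5}->{5}
So after all 4 constraints: D(U) = {3}

Answer: {3}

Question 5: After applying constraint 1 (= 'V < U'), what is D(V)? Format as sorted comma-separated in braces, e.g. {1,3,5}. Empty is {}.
Constraint 1 (V < U) on D(V)={2,4,5,6,7} D(U)={1,3,4,6}: V {2,4,5,6,7}->{2,4,5}; U {1,3,4,6}->{3,4,6}
So after constraint 1: D(V) = {2,4,5}

Answer: {2,4,5}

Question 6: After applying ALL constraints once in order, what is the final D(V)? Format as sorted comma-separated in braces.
Answer: {5}

Derivation:
Constraint 1 (V < U) on D(V)={2,4,5,6,7} D(U)={1,3,4,6}: V {2,4,5,6,7}->{2,4,5}; U {1,3,4,6}->{3,4,6}
Constraint 2 (U != V) on D(U)={3,4,6} D(V)={2,4,5}: no change
Constraint 3 (Z != U) on D(Z)={2,3,4,5,6} D(U)={3,4,6}: no change
Constraint 4 (Z + U = V) on D(Z)={2,3,4,5,6} D(U)={3,4,6} D(V)={2,4,5}: Z {2,3,4,5,6}->{2}; U {3,4,6}->{3}; V {2,4,5}->{5}
So after all 4 constraints: D(V) = {5}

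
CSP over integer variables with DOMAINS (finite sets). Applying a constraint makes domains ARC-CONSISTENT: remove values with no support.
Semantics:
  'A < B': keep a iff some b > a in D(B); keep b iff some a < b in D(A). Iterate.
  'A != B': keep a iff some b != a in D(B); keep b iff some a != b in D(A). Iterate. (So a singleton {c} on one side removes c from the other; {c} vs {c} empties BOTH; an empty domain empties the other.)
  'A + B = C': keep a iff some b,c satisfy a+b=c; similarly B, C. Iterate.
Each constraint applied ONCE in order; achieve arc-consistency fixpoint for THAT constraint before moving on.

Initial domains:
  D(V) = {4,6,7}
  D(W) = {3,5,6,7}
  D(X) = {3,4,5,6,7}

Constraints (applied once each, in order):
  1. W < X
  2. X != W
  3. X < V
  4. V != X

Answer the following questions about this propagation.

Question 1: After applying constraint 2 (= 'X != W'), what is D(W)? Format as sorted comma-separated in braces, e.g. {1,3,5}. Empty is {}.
Answer: {3,5,6}

Derivation:
Constraint 1 (W < X) on D(W)={3,5,6,7} D(X)={3,4,5,6,7}: W {3,5,6,7}->{3,5,6}; X {3,4,5,6,7}->{4,5,6,7}
Constraint 2 (X != W) on D(X)={4,5,6,7} D(W)={3,5,6}: no change
So after constraint 2: D(W) = {3,5,6}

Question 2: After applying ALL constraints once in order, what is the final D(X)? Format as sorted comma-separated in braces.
Answer: {4,5,6}

Derivation:
Constraint 1 (W < X) on D(W)={3,5,6,7} D(X)={3,4,5,6,7}: W {3,5,6,7}->{3,5,6}; X {3,4,5,6,7}->{4,5,6,7}
Constraint 2 (X != W) on D(X)={4,5,6,7} D(W)={3,5,6}: no change
Constraint 3 (X < V) on D(X)={4,5,6,7} D(V)={4,6,7}: X {4,5,6,7}->{4,5,6}; V {4,6,7}->{6,7}
Constraint 4 (V != X) on D(V)={6,7} D(X)={4,5,6}: no change
So after all 4 constraints: D(X) = {4,5,6}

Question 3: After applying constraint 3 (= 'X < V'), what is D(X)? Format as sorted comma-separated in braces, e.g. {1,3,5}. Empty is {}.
Answer: {4,5,6}

Derivation:
Constraint 1 (W < X) on D(W)={3,5,6,7} D(X)={3,4,5,6,7}: W {3,5,6,7}->{3,5,6}; X {3,4,5,6,7}->{4,5,6,7}
Constraint 2 (X != W) on D(X)={4,5,6,7} D(W)={3,5,6}: no change
Constraint 3 (X < V) on D(X)={4,5,6,7} D(V)={4,6,7}: X {4,5,6,7}->{4,5,6}; V {4,6,7}->{6,7}
So after constraint 3: D(X) = {4,5,6}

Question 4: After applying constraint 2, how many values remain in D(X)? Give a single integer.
Constraint 1 (W < X) on D(W)={3,5,6,7} D(X)={3,4,5,6,7}: W {3,5,6,7}->{3,5,6}; X {3,4,5,6,7}->{4,5,6,7}
Constraint 2 (X != W) on D(X)={4,5,6,7} D(W)={3,5,6}: no change
So after constraint 2: D(X)={4,5,6,7}, size = 4

Answer: 4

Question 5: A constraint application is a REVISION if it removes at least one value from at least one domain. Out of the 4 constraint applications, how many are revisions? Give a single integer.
Answer: 2

Derivation:
Constraint 1 (W < X) on D(W)={3,5,6,7} D(X)={3,4,5,6,7}: W {3,5,6,7}->{3,5,6}; X {3,4,5,6,7}->{4,5,6,7} => REVISION
Constraint 2 (X != W) on D(X)={4,5,6,7} D(W)={3,5,6}: no change => not a revision
Constraint 3 (X < V) on D(X)={4,5,6,7} D(V)={4,6,7}: X {4,5,6,7}->{4,5,6}; V {4,6,7}->{6,7} => REVISION
Constraint 4 (V != X) on D(V)={6,7} D(X)={4,5,6}: no change => not a revision
Total revisions = 2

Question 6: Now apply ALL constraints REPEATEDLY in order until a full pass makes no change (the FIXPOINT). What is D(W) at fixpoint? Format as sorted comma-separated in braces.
pass 0 (initial): D(W)={3,5,6,7}
pass 1: V {4,6,7}->{6,7}; W {3,5,6,7}->{3,5,6}; X {3,4,5,6,7}->{4,5,6}
pass 2: W {3,5,6}->{3,5}
pass 3: no change
Fixpoint after 3 passes: D(W) = {3,5}

Answer: {3,5}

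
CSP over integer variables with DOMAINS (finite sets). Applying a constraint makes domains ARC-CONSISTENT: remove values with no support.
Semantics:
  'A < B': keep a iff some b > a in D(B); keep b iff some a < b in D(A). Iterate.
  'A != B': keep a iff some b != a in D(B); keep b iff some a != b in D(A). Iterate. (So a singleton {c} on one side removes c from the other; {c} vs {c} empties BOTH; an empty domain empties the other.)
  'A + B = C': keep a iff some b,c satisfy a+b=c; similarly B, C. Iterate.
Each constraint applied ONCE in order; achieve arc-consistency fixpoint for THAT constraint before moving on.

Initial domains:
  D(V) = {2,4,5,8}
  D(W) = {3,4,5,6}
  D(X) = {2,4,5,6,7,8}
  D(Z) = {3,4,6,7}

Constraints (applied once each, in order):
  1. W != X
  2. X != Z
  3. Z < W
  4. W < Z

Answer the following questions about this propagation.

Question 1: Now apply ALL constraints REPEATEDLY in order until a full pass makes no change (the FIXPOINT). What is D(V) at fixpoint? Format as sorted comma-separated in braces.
pass 0 (initial): D(V)={2,4,5,8}
pass 1: W {3,4,5,6}->{}; Z {3,4,6,7}->{}
pass 2: X {2,4,5,6,7,8}->{}
pass 3: no change
Fixpoint after 3 passes: D(V) = {2,4,5,8}

Answer: {2,4,5,8}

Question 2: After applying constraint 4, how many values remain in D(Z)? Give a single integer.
Constraint 1 (W != X) on D(W)={3,4,5,6} D(X)={2,4,5,6,7,8}: no change
Constraint 2 (X != Z) on D(X)={2,4,5,6,7,8} D(Z)={3,4,6,7}: no change
Constraint 3 (Z < W) on D(Z)={3,4,6,7} D(W)={3,4,5,6}: Z {3,4,6,7}->{3,4}; W {3,4,5,6}->{4,5,6}
Constraint 4 (W < Z) on D(W)={4,5,6} D(Z)={3,4}: W {4,5,6}->{}; Z {3,4}->{}
So after constraint 4: D(Z)={}, size = 0

Answer: 0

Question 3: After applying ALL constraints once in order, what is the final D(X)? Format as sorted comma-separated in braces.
Constraint 1 (W != X) on D(W)={3,4,5,6} D(X)={2,4,5,6,7,8}: no change
Constraint 2 (X != Z) on D(X)={2,4,5,6,7,8} D(Z)={3,4,6,7}: no change
Constraint 3 (Z < W) on D(Z)={3,4,6,7} D(W)={3,4,5,6}: Z {3,4,6,7}->{3,4}; W {3,4,5,6}->{4,5,6}
Constraint 4 (W < Z) on D(W)={4,5,6} D(Z)={3,4}: W {4,5,6}->{}; Z {3,4}->{}
So after all 4 constraints: D(X) = {2,4,5,6,7,8}

Answer: {2,4,5,6,7,8}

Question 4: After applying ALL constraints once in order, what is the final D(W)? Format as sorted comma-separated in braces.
Constraint 1 (W != X) on D(W)={3,4,5,6} D(X)={2,4,5,6,7,8}: no change
Constraint 2 (X != Z) on D(X)={2,4,5,6,7,8} D(Z)={3,4,6,7}: no change
Constraint 3 (Z < W) on D(Z)={3,4,6,7} D(W)={3,4,5,6}: Z {3,4,6,7}->{3,4}; W {3,4,5,6}->{4,5,6}
Constraint 4 (W < Z) on D(W)={4,5,6} D(Z)={3,4}: W {4,5,6}->{}; Z {3,4}->{}
So after all 4 constraints: D(W) = {}

Answer: {}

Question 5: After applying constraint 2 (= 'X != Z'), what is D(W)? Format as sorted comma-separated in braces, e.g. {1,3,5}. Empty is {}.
Constraint 1 (W != X) on D(W)={3,4,5,6} D(X)={2,4,5,6,7,8}: no change
Constraint 2 (X != Z) on D(X)={2,4,5,6,7,8} D(Z)={3,4,6,7}: no change
So after constraint 2: D(W) = {3,4,5,6}

Answer: {3,4,5,6}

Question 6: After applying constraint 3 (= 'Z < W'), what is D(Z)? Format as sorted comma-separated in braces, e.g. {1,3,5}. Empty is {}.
Answer: {3,4}

Derivation:
Constraint 1 (W != X) on D(W)={3,4,5,6} D(X)={2,4,5,6,7,8}: no change
Constraint 2 (X != Z) on D(X)={2,4,5,6,7,8} D(Z)={3,4,6,7}: no change
Constraint 3 (Z < W) on D(Z)={3,4,6,7} D(W)={3,4,5,6}: Z {3,4,6,7}->{3,4}; W {3,4,5,6}->{4,5,6}
So after constraint 3: D(Z) = {3,4}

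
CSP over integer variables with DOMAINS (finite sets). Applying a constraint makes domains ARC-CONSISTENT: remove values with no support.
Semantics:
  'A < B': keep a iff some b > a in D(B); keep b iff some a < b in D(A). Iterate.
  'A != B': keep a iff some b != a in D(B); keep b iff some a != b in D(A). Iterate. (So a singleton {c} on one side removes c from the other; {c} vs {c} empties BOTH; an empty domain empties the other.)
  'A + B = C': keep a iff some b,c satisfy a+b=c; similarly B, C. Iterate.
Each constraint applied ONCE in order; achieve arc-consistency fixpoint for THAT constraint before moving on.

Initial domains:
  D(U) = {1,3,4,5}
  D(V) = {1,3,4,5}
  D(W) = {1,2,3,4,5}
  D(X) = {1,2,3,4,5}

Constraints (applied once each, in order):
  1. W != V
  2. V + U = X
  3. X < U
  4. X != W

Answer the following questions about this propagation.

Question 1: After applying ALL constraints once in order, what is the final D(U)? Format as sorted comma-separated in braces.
Constraint 1 (W != V) on D(W)={1,2,3,4,5} D(V)={1,3,4,5}: no change
Constraint 2 (V + U = X) on D(V)={1,3,4,5} D(U)={1,3,4,5} D(X)={1,2,3,4,5}: V {1,3,4,5}->{1,3,4}; U {1,3,4,5}->{1,3,4}; X {1,2,3,4,5}->{2,4,5}
Constraint 3 (X < U) on D(X)={2,4,5} D(U)={1,3,4}: X {2,4,5}->{2}; U {1,3,4}->{3,4}
Constraint 4 (X != W) on D(X)={2} D(W)={1,2,3,4,5}: W {1,2,3,4,5}->{1,3,4,5}
So after all 4 constraints: D(U) = {3,4}

Answer: {3,4}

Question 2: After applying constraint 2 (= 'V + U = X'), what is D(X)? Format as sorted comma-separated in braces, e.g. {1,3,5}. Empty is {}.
Constraint 1 (W != V) on D(W)={1,2,3,4,5} D(V)={1,3,4,5}: no change
Constraint 2 (V + U = X) on D(V)={1,3,4,5} D(U)={1,3,4,5} D(X)={1,2,3,4,5}: V {1,3,4,5}->{1,3,4}; U {1,3,4,5}->{1,3,4}; X {1,2,3,4,5}->{2,4,5}
So after constraint 2: D(X) = {2,4,5}

Answer: {2,4,5}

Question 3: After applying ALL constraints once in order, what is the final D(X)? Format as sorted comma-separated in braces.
Constraint 1 (W != V) on D(W)={1,2,3,4,5} D(V)={1,3,4,5}: no change
Constraint 2 (V + U = X) on D(V)={1,3,4,5} D(U)={1,3,4,5} D(X)={1,2,3,4,5}: V {1,3,4,5}->{1,3,4}; U {1,3,4,5}->{1,3,4}; X {1,2,3,4,5}->{2,4,5}
Constraint 3 (X < U) on D(X)={2,4,5} D(U)={1,3,4}: X {2,4,5}->{2}; U {1,3,4}->{3,4}
Constraint 4 (X != W) on D(X)={2} D(W)={1,2,3,4,5}: W {1,2,3,4,5}->{1,3,4,5}
So after all 4 constraints: D(X) = {2}

Answer: {2}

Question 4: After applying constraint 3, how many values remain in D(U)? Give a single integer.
Constraint 1 (W != V) on D(W)={1,2,3,4,5} D(V)={1,3,4,5}: no change
Constraint 2 (V + U = X) on D(V)={1,3,4,5} D(U)={1,3,4,5} D(X)={1,2,3,4,5}: V {1,3,4,5}->{1,3,4}; U {1,3,4,5}->{1,3,4}; X {1,2,3,4,5}->{2,4,5}
Constraint 3 (X < U) on D(X)={2,4,5} D(U)={1,3,4}: X {2,4,5}->{2}; U {1,3,4}->{3,4}
So after constraint 3: D(U)={3,4}, size = 2

Answer: 2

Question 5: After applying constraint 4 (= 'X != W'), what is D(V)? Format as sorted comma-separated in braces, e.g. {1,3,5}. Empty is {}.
Constraint 1 (W != V) on D(W)={1,2,3,4,5} D(V)={1,3,4,5}: no change
Constraint 2 (V + U = X) on D(V)={1,3,4,5} D(U)={1,3,4,5} D(X)={1,2,3,4,5}: V {1,3,4,5}->{1,3,4}; U {1,3,4,5}->{1,3,4}; X {1,2,3,4,5}->{2,4,5}
Constraint 3 (X < U) on D(X)={2,4,5} D(U)={1,3,4}: X {2,4,5}->{2}; U {1,3,4}->{3,4}
Constraint 4 (X != W) on D(X)={2} D(W)={1,2,3,4,5}: W {1,2,3,4,5}->{1,3,4,5}
So after constraint 4: D(V) = {1,3,4}

Answer: {1,3,4}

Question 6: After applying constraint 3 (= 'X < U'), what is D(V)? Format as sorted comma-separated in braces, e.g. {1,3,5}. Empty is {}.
Constraint 1 (W != V) on D(W)={1,2,3,4,5} D(V)={1,3,4,5}: no change
Constraint 2 (V + U = X) on D(V)={1,3,4,5} D(U)={1,3,4,5} D(X)={1,2,3,4,5}: V {1,3,4,5}->{1,3,4}; U {1,3,4,5}->{1,3,4}; X {1,2,3,4,5}->{2,4,5}
Constraint 3 (X < U) on D(X)={2,4,5} D(U)={1,3,4}: X {2,4,5}->{2}; U {1,3,4}->{3,4}
So after constraint 3: D(V) = {1,3,4}

Answer: {1,3,4}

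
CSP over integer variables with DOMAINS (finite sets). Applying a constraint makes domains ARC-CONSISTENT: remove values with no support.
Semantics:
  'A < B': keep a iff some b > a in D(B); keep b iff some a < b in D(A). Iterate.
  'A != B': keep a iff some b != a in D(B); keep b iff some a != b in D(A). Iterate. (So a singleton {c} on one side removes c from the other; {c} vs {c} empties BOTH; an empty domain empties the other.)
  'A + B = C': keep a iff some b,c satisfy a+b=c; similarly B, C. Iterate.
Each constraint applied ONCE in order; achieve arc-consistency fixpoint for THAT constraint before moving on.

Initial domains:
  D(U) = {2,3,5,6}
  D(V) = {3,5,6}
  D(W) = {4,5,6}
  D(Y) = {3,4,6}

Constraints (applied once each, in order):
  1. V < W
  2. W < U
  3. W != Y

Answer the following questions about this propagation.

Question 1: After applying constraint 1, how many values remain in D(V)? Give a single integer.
Answer: 2

Derivation:
Constraint 1 (V < W) on D(V)={3,5,6} D(W)={4,5,6}: V {3,5,6}->{3,5}
So after constraint 1: D(V)={3,5}, size = 2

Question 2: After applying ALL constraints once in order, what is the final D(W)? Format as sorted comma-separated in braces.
Constraint 1 (V < W) on D(V)={3,5,6} D(W)={4,5,6}: V {3,5,6}->{3,5}
Constraint 2 (W < U) on D(W)={4,5,6} D(U)={2,3,5,6}: W {4,5,6}->{4,5}; U {2,3,5,6}->{5,6}
Constraint 3 (W != Y) on D(W)={4,5} D(Y)={3,4,6}: no change
So after all 3 constraints: D(W) = {4,5}

Answer: {4,5}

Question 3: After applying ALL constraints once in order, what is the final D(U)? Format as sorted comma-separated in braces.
Constraint 1 (V < W) on D(V)={3,5,6} D(W)={4,5,6}: V {3,5,6}->{3,5}
Constraint 2 (W < U) on D(W)={4,5,6} D(U)={2,3,5,6}: W {4,5,6}->{4,5}; U {2,3,5,6}->{5,6}
Constraint 3 (W != Y) on D(W)={4,5} D(Y)={3,4,6}: no change
So after all 3 constraints: D(U) = {5,6}

Answer: {5,6}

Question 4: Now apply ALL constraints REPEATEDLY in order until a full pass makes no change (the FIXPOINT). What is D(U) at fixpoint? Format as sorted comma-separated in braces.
Answer: {5,6}

Derivation:
pass 0 (initial): D(U)={2,3,5,6}
pass 1: U {2,3,5,6}->{5,6}; V {3,5,6}->{3,5}; W {4,5,6}->{4,5}
pass 2: V {3,5}->{3}
pass 3: no change
Fixpoint after 3 passes: D(U) = {5,6}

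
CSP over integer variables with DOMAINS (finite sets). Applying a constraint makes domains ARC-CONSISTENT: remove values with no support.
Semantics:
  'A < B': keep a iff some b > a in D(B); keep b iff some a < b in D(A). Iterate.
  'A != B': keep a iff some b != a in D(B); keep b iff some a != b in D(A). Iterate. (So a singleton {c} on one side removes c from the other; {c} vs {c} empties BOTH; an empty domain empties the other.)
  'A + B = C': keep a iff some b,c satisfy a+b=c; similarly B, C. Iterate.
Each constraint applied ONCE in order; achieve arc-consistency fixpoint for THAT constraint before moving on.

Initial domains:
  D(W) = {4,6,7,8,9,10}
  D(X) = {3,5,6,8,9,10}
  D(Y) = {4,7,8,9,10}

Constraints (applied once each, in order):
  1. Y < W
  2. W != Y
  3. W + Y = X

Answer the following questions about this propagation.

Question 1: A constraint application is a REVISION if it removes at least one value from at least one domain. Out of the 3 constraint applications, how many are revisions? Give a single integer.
Constraint 1 (Y < W) on D(Y)={4,7,8,9,10} D(W)={4,6,7,8,9,10}: Y {4,7,8,9,10}->{4,7,8,9}; W {4,6,7,8,9,10}->{6,7,8,9,10} => REVISION
Constraint 2 (W != Y) on D(W)={6,7,8,9,10} D(Y)={4,7,8,9}: no change => not a revision
Constraint 3 (W + Y = X) on D(W)={6,7,8,9,10} D(Y)={4,7,8,9} D(X)={3,5,6,8,9,10}: W {6,7,8,9,10}->{6}; Y {4,7,8,9}->{4}; X {3,5,6,8,9,10}->{10} => REVISION
Total revisions = 2

Answer: 2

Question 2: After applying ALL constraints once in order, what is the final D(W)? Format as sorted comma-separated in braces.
Answer: {6}

Derivation:
Constraint 1 (Y < W) on D(Y)={4,7,8,9,10} D(W)={4,6,7,8,9,10}: Y {4,7,8,9,10}->{4,7,8,9}; W {4,6,7,8,9,10}->{6,7,8,9,10}
Constraint 2 (W != Y) on D(W)={6,7,8,9,10} D(Y)={4,7,8,9}: no change
Constraint 3 (W + Y = X) on D(W)={6,7,8,9,10} D(Y)={4,7,8,9} D(X)={3,5,6,8,9,10}: W {6,7,8,9,10}->{6}; Y {4,7,8,9}->{4}; X {3,5,6,8,9,10}->{10}
So after all 3 constraints: D(W) = {6}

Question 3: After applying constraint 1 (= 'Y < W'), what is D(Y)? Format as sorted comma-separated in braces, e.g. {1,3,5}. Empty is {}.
Answer: {4,7,8,9}

Derivation:
Constraint 1 (Y < W) on D(Y)={4,7,8,9,10} D(W)={4,6,7,8,9,10}: Y {4,7,8,9,10}->{4,7,8,9}; W {4,6,7,8,9,10}->{6,7,8,9,10}
So after constraint 1: D(Y) = {4,7,8,9}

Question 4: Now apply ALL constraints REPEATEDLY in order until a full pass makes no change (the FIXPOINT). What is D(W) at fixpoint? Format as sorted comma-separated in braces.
pass 0 (initial): D(W)={4,6,7,8,9,10}
pass 1: W {4,6,7,8,9,10}->{6}; X {3,5,6,8,9,10}->{10}; Y {4,7,8,9,10}->{4}
pass 2: no change
Fixpoint after 2 passes: D(W) = {6}

Answer: {6}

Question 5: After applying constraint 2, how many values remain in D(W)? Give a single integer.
Constraint 1 (Y < W) on D(Y)={4,7,8,9,10} D(W)={4,6,7,8,9,10}: Y {4,7,8,9,10}->{4,7,8,9}; W {4,6,7,8,9,10}->{6,7,8,9,10}
Constraint 2 (W != Y) on D(W)={6,7,8,9,10} D(Y)={4,7,8,9}: no change
So after constraint 2: D(W)={6,7,8,9,10}, size = 5

Answer: 5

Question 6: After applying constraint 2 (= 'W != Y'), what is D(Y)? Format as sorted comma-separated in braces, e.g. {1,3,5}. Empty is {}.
Answer: {4,7,8,9}

Derivation:
Constraint 1 (Y < W) on D(Y)={4,7,8,9,10} D(W)={4,6,7,8,9,10}: Y {4,7,8,9,10}->{4,7,8,9}; W {4,6,7,8,9,10}->{6,7,8,9,10}
Constraint 2 (W != Y) on D(W)={6,7,8,9,10} D(Y)={4,7,8,9}: no change
So after constraint 2: D(Y) = {4,7,8,9}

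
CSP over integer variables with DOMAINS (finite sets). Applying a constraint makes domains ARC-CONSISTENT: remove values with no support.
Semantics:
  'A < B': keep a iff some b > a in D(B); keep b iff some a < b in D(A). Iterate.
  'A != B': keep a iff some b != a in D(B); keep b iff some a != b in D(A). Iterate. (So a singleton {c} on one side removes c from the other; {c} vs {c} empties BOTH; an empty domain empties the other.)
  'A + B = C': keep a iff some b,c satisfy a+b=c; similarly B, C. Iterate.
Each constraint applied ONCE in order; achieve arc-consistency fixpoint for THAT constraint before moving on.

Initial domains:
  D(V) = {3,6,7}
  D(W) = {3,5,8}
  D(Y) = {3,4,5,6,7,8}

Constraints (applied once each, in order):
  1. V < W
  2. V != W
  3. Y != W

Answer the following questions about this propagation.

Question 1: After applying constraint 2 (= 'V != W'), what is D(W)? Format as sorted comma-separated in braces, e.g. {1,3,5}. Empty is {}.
Answer: {5,8}

Derivation:
Constraint 1 (V < W) on D(V)={3,6,7} D(W)={3,5,8}: W {3,5,8}->{5,8}
Constraint 2 (V != W) on D(V)={3,6,7} D(W)={5,8}: no change
So after constraint 2: D(W) = {5,8}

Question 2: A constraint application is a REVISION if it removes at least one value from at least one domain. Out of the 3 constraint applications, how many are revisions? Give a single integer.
Answer: 1

Derivation:
Constraint 1 (V < W) on D(V)={3,6,7} D(W)={3,5,8}: W {3,5,8}->{5,8} => REVISION
Constraint 2 (V != W) on D(V)={3,6,7} D(W)={5,8}: no change => not a revision
Constraint 3 (Y != W) on D(Y)={3,4,5,6,7,8} D(W)={5,8}: no change => not a revision
Total revisions = 1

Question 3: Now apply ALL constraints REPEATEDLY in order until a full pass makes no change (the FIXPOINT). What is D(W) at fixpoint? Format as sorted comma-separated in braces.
pass 0 (initial): D(W)={3,5,8}
pass 1: W {3,5,8}->{5,8}
pass 2: no change
Fixpoint after 2 passes: D(W) = {5,8}

Answer: {5,8}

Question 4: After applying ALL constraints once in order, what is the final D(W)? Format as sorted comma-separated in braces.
Answer: {5,8}

Derivation:
Constraint 1 (V < W) on D(V)={3,6,7} D(W)={3,5,8}: W {3,5,8}->{5,8}
Constraint 2 (V != W) on D(V)={3,6,7} D(W)={5,8}: no change
Constraint 3 (Y != W) on D(Y)={3,4,5,6,7,8} D(W)={5,8}: no change
So after all 3 constraints: D(W) = {5,8}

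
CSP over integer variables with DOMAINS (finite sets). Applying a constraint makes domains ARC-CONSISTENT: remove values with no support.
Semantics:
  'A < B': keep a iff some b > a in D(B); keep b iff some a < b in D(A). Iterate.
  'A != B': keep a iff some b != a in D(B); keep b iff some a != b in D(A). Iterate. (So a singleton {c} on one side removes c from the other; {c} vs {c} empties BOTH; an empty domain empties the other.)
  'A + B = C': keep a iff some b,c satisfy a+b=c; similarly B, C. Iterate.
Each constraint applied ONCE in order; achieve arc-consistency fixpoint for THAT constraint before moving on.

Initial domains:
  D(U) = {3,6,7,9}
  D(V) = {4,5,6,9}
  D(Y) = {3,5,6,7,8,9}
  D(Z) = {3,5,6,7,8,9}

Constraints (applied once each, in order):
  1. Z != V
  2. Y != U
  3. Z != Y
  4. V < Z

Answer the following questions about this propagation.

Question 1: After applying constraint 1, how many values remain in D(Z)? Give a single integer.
Constraint 1 (Z != V) on D(Z)={3,5,6,7,8,9} D(V)={4,5,6,9}: no change
So after constraint 1: D(Z)={3,5,6,7,8,9}, size = 6

Answer: 6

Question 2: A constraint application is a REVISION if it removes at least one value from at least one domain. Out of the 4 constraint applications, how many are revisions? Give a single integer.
Constraint 1 (Z != V) on D(Z)={3,5,6,7,8,9} D(V)={4,5,6,9}: no change => not a revision
Constraint 2 (Y != U) on D(Y)={3,5,6,7,8,9} D(U)={3,6,7,9}: no change => not a revision
Constraint 3 (Z != Y) on D(Z)={3,5,6,7,8,9} D(Y)={3,5,6,7,8,9}: no change => not a revision
Constraint 4 (V < Z) on D(V)={4,5,6,9} D(Z)={3,5,6,7,8,9}: V {4,5,6,9}->{4,5,6}; Z {3,5,6,7,8,9}->{5,6,7,8,9} => REVISION
Total revisions = 1

Answer: 1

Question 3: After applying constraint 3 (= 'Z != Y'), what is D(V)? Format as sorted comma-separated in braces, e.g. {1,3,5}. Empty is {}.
Constraint 1 (Z != V) on D(Z)={3,5,6,7,8,9} D(V)={4,5,6,9}: no change
Constraint 2 (Y != U) on D(Y)={3,5,6,7,8,9} D(U)={3,6,7,9}: no change
Constraint 3 (Z != Y) on D(Z)={3,5,6,7,8,9} D(Y)={3,5,6,7,8,9}: no change
So after constraint 3: D(V) = {4,5,6,9}

Answer: {4,5,6,9}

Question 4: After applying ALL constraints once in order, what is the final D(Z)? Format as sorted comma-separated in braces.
Constraint 1 (Z != V) on D(Z)={3,5,6,7,8,9} D(V)={4,5,6,9}: no change
Constraint 2 (Y != U) on D(Y)={3,5,6,7,8,9} D(U)={3,6,7,9}: no change
Constraint 3 (Z != Y) on D(Z)={3,5,6,7,8,9} D(Y)={3,5,6,7,8,9}: no change
Constraint 4 (V < Z) on D(V)={4,5,6,9} D(Z)={3,5,6,7,8,9}: V {4,5,6,9}->{4,5,6}; Z {3,5,6,7,8,9}->{5,6,7,8,9}
So after all 4 constraints: D(Z) = {5,6,7,8,9}

Answer: {5,6,7,8,9}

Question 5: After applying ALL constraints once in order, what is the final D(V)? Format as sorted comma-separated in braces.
Constraint 1 (Z != V) on D(Z)={3,5,6,7,8,9} D(V)={4,5,6,9}: no change
Constraint 2 (Y != U) on D(Y)={3,5,6,7,8,9} D(U)={3,6,7,9}: no change
Constraint 3 (Z != Y) on D(Z)={3,5,6,7,8,9} D(Y)={3,5,6,7,8,9}: no change
Constraint 4 (V < Z) on D(V)={4,5,6,9} D(Z)={3,5,6,7,8,9}: V {4,5,6,9}->{4,5,6}; Z {3,5,6,7,8,9}->{5,6,7,8,9}
So after all 4 constraints: D(V) = {4,5,6}

Answer: {4,5,6}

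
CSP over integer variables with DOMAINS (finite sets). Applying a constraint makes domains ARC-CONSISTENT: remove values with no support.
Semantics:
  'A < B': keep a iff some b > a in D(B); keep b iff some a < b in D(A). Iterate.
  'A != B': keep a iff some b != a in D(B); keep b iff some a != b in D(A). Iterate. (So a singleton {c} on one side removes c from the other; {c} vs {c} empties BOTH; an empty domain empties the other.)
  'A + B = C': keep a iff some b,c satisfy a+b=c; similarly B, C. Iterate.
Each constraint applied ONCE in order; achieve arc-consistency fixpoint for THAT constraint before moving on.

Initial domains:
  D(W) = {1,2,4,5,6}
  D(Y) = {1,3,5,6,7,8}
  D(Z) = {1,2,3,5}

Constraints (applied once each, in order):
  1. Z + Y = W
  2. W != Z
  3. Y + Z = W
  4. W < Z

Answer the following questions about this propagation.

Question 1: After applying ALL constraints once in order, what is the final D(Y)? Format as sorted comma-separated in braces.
Constraint 1 (Z + Y = W) on D(Z)={1,2,3,5} D(Y)={1,3,5,6,7,8} D(W)={1,2,4,5,6}: Y {1,3,5,6,7,8}->{1,3,5}; W {1,2,4,5,6}->{2,4,5,6}
Constraint 2 (W != Z) on D(W)={2,4,5,6} D(Z)={1,2,3,5}: no change
Constraint 3 (Y + Z = W) on D(Y)={1,3,5} D(Z)={1,2,3,5} D(W)={2,4,5,6}: no change
Constraint 4 (W < Z) on D(W)={2,4,5,6} D(Z)={1,2,3,5}: W {2,4,5,6}->{2,4}; Z {1,2,3,5}->{3,5}
So after all 4 constraints: D(Y) = {1,3,5}

Answer: {1,3,5}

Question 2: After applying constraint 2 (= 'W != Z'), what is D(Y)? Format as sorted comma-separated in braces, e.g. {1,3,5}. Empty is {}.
Constraint 1 (Z + Y = W) on D(Z)={1,2,3,5} D(Y)={1,3,5,6,7,8} D(W)={1,2,4,5,6}: Y {1,3,5,6,7,8}->{1,3,5}; W {1,2,4,5,6}->{2,4,5,6}
Constraint 2 (W != Z) on D(W)={2,4,5,6} D(Z)={1,2,3,5}: no change
So after constraint 2: D(Y) = {1,3,5}

Answer: {1,3,5}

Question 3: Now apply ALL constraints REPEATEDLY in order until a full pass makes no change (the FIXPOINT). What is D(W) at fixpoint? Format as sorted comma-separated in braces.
pass 0 (initial): D(W)={1,2,4,5,6}
pass 1: W {1,2,4,5,6}->{2,4}; Y {1,3,5,6,7,8}->{1,3,5}; Z {1,2,3,5}->{3,5}
pass 2: W {2,4}->{}; Y {1,3,5}->{1}; Z {3,5}->{}
pass 3: Y {1}->{}
pass 4: no change
Fixpoint after 4 passes: D(W) = {}

Answer: {}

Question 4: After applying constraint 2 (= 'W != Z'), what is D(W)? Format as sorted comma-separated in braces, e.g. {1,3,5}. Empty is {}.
Constraint 1 (Z + Y = W) on D(Z)={1,2,3,5} D(Y)={1,3,5,6,7,8} D(W)={1,2,4,5,6}: Y {1,3,5,6,7,8}->{1,3,5}; W {1,2,4,5,6}->{2,4,5,6}
Constraint 2 (W != Z) on D(W)={2,4,5,6} D(Z)={1,2,3,5}: no change
So after constraint 2: D(W) = {2,4,5,6}

Answer: {2,4,5,6}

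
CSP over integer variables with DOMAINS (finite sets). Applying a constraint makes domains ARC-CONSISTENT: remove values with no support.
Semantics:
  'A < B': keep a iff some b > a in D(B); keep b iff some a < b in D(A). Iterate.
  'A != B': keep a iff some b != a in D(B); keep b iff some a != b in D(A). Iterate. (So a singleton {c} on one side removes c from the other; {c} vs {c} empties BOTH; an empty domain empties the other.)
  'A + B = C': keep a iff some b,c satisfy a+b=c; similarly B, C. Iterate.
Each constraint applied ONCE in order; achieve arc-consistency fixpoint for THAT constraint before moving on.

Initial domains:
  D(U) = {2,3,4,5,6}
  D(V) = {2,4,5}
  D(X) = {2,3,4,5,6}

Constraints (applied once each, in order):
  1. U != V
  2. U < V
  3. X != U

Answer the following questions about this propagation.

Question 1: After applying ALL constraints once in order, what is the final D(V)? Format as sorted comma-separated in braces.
Answer: {4,5}

Derivation:
Constraint 1 (U != V) on D(U)={2,3,4,5,6} D(V)={2,4,5}: no change
Constraint 2 (U < V) on D(U)={2,3,4,5,6} D(V)={2,4,5}: U {2,3,4,5,6}->{2,3,4}; V {2,4,5}->{4,5}
Constraint 3 (X != U) on D(X)={2,3,4,5,6} D(U)={2,3,4}: no change
So after all 3 constraints: D(V) = {4,5}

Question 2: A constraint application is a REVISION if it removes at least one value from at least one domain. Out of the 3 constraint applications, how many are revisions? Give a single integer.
Constraint 1 (U != V) on D(U)={2,3,4,5,6} D(V)={2,4,5}: no change => not a revision
Constraint 2 (U < V) on D(U)={2,3,4,5,6} D(V)={2,4,5}: U {2,3,4,5,6}->{2,3,4}; V {2,4,5}->{4,5} => REVISION
Constraint 3 (X != U) on D(X)={2,3,4,5,6} D(U)={2,3,4}: no change => not a revision
Total revisions = 1

Answer: 1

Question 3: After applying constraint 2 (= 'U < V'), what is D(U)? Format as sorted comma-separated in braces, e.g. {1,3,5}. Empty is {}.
Answer: {2,3,4}

Derivation:
Constraint 1 (U != V) on D(U)={2,3,4,5,6} D(V)={2,4,5}: no change
Constraint 2 (U < V) on D(U)={2,3,4,5,6} D(V)={2,4,5}: U {2,3,4,5,6}->{2,3,4}; V {2,4,5}->{4,5}
So after constraint 2: D(U) = {2,3,4}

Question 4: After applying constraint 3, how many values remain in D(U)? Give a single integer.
Answer: 3

Derivation:
Constraint 1 (U != V) on D(U)={2,3,4,5,6} D(V)={2,4,5}: no change
Constraint 2 (U < V) on D(U)={2,3,4,5,6} D(V)={2,4,5}: U {2,3,4,5,6}->{2,3,4}; V {2,4,5}->{4,5}
Constraint 3 (X != U) on D(X)={2,3,4,5,6} D(U)={2,3,4}: no change
So after constraint 3: D(U)={2,3,4}, size = 3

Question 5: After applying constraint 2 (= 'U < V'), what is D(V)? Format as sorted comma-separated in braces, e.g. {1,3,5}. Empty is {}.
Answer: {4,5}

Derivation:
Constraint 1 (U != V) on D(U)={2,3,4,5,6} D(V)={2,4,5}: no change
Constraint 2 (U < V) on D(U)={2,3,4,5,6} D(V)={2,4,5}: U {2,3,4,5,6}->{2,3,4}; V {2,4,5}->{4,5}
So after constraint 2: D(V) = {4,5}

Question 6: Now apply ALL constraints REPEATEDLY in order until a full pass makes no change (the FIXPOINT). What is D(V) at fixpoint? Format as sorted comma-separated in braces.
pass 0 (initial): D(V)={2,4,5}
pass 1: U {2,3,4,5,6}->{2,3,4}; V {2,4,5}->{4,5}
pass 2: no change
Fixpoint after 2 passes: D(V) = {4,5}

Answer: {4,5}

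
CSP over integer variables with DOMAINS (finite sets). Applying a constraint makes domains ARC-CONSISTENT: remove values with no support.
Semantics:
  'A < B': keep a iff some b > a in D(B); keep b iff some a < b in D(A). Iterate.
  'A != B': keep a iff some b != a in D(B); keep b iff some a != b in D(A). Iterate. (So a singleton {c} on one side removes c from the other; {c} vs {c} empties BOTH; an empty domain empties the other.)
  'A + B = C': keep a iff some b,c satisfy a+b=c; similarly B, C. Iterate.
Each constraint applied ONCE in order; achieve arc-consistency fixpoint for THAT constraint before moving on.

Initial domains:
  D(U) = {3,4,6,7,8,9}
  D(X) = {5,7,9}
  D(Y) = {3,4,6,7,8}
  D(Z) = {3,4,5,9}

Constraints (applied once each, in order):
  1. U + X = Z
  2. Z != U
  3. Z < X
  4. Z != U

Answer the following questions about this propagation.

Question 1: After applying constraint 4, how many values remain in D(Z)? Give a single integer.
Answer: 0

Derivation:
Constraint 1 (U + X = Z) on D(U)={3,4,6,7,8,9} D(X)={5,7,9} D(Z)={3,4,5,9}: U {3,4,6,7,8,9}->{4}; X {5,7,9}->{5}; Z {3,4,5,9}->{9}
Constraint 2 (Z != U) on D(Z)={9} D(U)={4}: no change
Constraint 3 (Z < X) on D(Z)={9} D(X)={5}: Z {9}->{}; X {5}->{}
Constraint 4 (Z != U) on D(Z)={} D(U)={4}: U {4}->{}
So after constraint 4: D(Z)={}, size = 0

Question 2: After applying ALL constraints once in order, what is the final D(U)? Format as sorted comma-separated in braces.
Answer: {}

Derivation:
Constraint 1 (U + X = Z) on D(U)={3,4,6,7,8,9} D(X)={5,7,9} D(Z)={3,4,5,9}: U {3,4,6,7,8,9}->{4}; X {5,7,9}->{5}; Z {3,4,5,9}->{9}
Constraint 2 (Z != U) on D(Z)={9} D(U)={4}: no change
Constraint 3 (Z < X) on D(Z)={9} D(X)={5}: Z {9}->{}; X {5}->{}
Constraint 4 (Z != U) on D(Z)={} D(U)={4}: U {4}->{}
So after all 4 constraints: D(U) = {}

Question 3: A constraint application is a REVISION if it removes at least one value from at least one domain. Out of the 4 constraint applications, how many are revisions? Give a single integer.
Constraint 1 (U + X = Z) on D(U)={3,4,6,7,8,9} D(X)={5,7,9} D(Z)={3,4,5,9}: U {3,4,6,7,8,9}->{4}; X {5,7,9}->{5}; Z {3,4,5,9}->{9} => REVISION
Constraint 2 (Z != U) on D(Z)={9} D(U)={4}: no change => not a revision
Constraint 3 (Z < X) on D(Z)={9} D(X)={5}: Z {9}->{}; X {5}->{} => REVISION
Constraint 4 (Z != U) on D(Z)={} D(U)={4}: U {4}->{} => REVISION
Total revisions = 3

Answer: 3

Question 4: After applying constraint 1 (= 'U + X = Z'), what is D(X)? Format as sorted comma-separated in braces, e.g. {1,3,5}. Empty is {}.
Constraint 1 (U + X = Z) on D(U)={3,4,6,7,8,9} D(X)={5,7,9} D(Z)={3,4,5,9}: U {3,4,6,7,8,9}->{4}; X {5,7,9}->{5}; Z {3,4,5,9}->{9}
So after constraint 1: D(X) = {5}

Answer: {5}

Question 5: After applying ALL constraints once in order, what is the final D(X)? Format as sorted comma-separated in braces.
Constraint 1 (U + X = Z) on D(U)={3,4,6,7,8,9} D(X)={5,7,9} D(Z)={3,4,5,9}: U {3,4,6,7,8,9}->{4}; X {5,7,9}->{5}; Z {3,4,5,9}->{9}
Constraint 2 (Z != U) on D(Z)={9} D(U)={4}: no change
Constraint 3 (Z < X) on D(Z)={9} D(X)={5}: Z {9}->{}; X {5}->{}
Constraint 4 (Z != U) on D(Z)={} D(U)={4}: U {4}->{}
So after all 4 constraints: D(X) = {}

Answer: {}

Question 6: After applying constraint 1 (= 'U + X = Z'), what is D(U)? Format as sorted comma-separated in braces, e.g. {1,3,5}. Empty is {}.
Answer: {4}

Derivation:
Constraint 1 (U + X = Z) on D(U)={3,4,6,7,8,9} D(X)={5,7,9} D(Z)={3,4,5,9}: U {3,4,6,7,8,9}->{4}; X {5,7,9}->{5}; Z {3,4,5,9}->{9}
So after constraint 1: D(U) = {4}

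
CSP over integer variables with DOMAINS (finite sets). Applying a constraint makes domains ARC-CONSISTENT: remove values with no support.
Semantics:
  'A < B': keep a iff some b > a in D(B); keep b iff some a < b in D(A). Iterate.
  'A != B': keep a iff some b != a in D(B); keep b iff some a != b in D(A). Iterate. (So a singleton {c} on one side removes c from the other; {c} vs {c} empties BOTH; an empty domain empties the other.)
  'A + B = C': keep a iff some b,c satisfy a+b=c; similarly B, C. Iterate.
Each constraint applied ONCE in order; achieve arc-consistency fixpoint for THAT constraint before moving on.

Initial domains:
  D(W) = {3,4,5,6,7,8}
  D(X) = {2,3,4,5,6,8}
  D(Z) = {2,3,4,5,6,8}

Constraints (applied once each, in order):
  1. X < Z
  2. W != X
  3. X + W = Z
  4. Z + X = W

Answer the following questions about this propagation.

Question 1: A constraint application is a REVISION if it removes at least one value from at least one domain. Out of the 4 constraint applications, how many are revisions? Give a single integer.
Answer: 3

Derivation:
Constraint 1 (X < Z) on D(X)={2,3,4,5,6,8} D(Z)={2,3,4,5,6,8}: X {2,3,4,5,6,8}->{2,3,4,5,6}; Z {2,3,4,5,6,8}->{3,4,5,6,8} => REVISION
Constraint 2 (W != X) on D(W)={3,4,5,6,7,8} D(X)={2,3,4,5,6}: no change => not a revision
Constraint 3 (X + W = Z) on D(X)={2,3,4,5,6} D(W)={3,4,5,6,7,8} D(Z)={3,4,5,6,8}: X {2,3,4,5,6}->{2,3,4,5}; W {3,4,5,6,7,8}->{3,4,5,6}; Z {3,4,5,6,8}->{5,6,8} => REVISION
Constraint 4 (Z + X = W) on D(Z)={5,6,8} D(X)={2,3,4,5} D(W)={3,4,5,6}: Z {5,6,8}->{}; X {2,3,4,5}->{}; W {3,4,5,6}->{} => REVISION
Total revisions = 3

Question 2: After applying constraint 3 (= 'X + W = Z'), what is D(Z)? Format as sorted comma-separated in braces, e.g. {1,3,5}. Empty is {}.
Constraint 1 (X < Z) on D(X)={2,3,4,5,6,8} D(Z)={2,3,4,5,6,8}: X {2,3,4,5,6,8}->{2,3,4,5,6}; Z {2,3,4,5,6,8}->{3,4,5,6,8}
Constraint 2 (W != X) on D(W)={3,4,5,6,7,8} D(X)={2,3,4,5,6}: no change
Constraint 3 (X + W = Z) on D(X)={2,3,4,5,6} D(W)={3,4,5,6,7,8} D(Z)={3,4,5,6,8}: X {2,3,4,5,6}->{2,3,4,5}; W {3,4,5,6,7,8}->{3,4,5,6}; Z {3,4,5,6,8}->{5,6,8}
So after constraint 3: D(Z) = {5,6,8}

Answer: {5,6,8}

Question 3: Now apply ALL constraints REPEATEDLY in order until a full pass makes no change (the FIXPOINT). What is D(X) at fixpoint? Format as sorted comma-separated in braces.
pass 0 (initial): D(X)={2,3,4,5,6,8}
pass 1: W {3,4,5,6,7,8}->{}; X {2,3,4,5,6,8}->{}; Z {2,3,4,5,6,8}->{}
pass 2: no change
Fixpoint after 2 passes: D(X) = {}

Answer: {}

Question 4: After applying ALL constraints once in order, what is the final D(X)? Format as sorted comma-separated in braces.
Constraint 1 (X < Z) on D(X)={2,3,4,5,6,8} D(Z)={2,3,4,5,6,8}: X {2,3,4,5,6,8}->{2,3,4,5,6}; Z {2,3,4,5,6,8}->{3,4,5,6,8}
Constraint 2 (W != X) on D(W)={3,4,5,6,7,8} D(X)={2,3,4,5,6}: no change
Constraint 3 (X + W = Z) on D(X)={2,3,4,5,6} D(W)={3,4,5,6,7,8} D(Z)={3,4,5,6,8}: X {2,3,4,5,6}->{2,3,4,5}; W {3,4,5,6,7,8}->{3,4,5,6}; Z {3,4,5,6,8}->{5,6,8}
Constraint 4 (Z + X = W) on D(Z)={5,6,8} D(X)={2,3,4,5} D(W)={3,4,5,6}: Z {5,6,8}->{}; X {2,3,4,5}->{}; W {3,4,5,6}->{}
So after all 4 constraints: D(X) = {}

Answer: {}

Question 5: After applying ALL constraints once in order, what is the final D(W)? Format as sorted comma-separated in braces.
Constraint 1 (X < Z) on D(X)={2,3,4,5,6,8} D(Z)={2,3,4,5,6,8}: X {2,3,4,5,6,8}->{2,3,4,5,6}; Z {2,3,4,5,6,8}->{3,4,5,6,8}
Constraint 2 (W != X) on D(W)={3,4,5,6,7,8} D(X)={2,3,4,5,6}: no change
Constraint 3 (X + W = Z) on D(X)={2,3,4,5,6} D(W)={3,4,5,6,7,8} D(Z)={3,4,5,6,8}: X {2,3,4,5,6}->{2,3,4,5}; W {3,4,5,6,7,8}->{3,4,5,6}; Z {3,4,5,6,8}->{5,6,8}
Constraint 4 (Z + X = W) on D(Z)={5,6,8} D(X)={2,3,4,5} D(W)={3,4,5,6}: Z {5,6,8}->{}; X {2,3,4,5}->{}; W {3,4,5,6}->{}
So after all 4 constraints: D(W) = {}

Answer: {}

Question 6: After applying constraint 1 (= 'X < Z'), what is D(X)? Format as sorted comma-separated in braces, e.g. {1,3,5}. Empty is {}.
Constraint 1 (X < Z) on D(X)={2,3,4,5,6,8} D(Z)={2,3,4,5,6,8}: X {2,3,4,5,6,8}->{2,3,4,5,6}; Z {2,3,4,5,6,8}->{3,4,5,6,8}
So after constraint 1: D(X) = {2,3,4,5,6}

Answer: {2,3,4,5,6}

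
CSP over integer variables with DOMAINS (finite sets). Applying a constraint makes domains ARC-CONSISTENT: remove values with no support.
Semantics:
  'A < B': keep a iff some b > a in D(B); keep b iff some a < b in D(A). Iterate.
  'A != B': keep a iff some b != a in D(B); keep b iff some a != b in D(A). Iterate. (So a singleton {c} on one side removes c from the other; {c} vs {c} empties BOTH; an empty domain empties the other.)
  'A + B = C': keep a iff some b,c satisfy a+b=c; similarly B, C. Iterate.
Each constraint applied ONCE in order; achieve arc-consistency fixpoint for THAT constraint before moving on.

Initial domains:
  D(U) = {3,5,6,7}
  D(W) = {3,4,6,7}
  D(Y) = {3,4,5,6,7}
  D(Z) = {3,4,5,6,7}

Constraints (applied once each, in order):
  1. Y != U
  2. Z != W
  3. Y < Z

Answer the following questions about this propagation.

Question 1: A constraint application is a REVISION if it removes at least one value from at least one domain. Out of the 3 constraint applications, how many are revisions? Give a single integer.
Constraint 1 (Y != U) on D(Y)={3,4,5,6,7} D(U)={3,5,6,7}: no change => not a revision
Constraint 2 (Z != W) on D(Z)={3,4,5,6,7} D(W)={3,4,6,7}: no change => not a revision
Constraint 3 (Y < Z) on D(Y)={3,4,5,6,7} D(Z)={3,4,5,6,7}: Y {3,4,5,6,7}->{3,4,5,6}; Z {3,4,5,6,7}->{4,5,6,7} => REVISION
Total revisions = 1

Answer: 1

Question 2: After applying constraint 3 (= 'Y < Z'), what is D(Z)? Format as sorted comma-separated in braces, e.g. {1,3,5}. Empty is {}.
Constraint 1 (Y != U) on D(Y)={3,4,5,6,7} D(U)={3,5,6,7}: no change
Constraint 2 (Z != W) on D(Z)={3,4,5,6,7} D(W)={3,4,6,7}: no change
Constraint 3 (Y < Z) on D(Y)={3,4,5,6,7} D(Z)={3,4,5,6,7}: Y {3,4,5,6,7}->{3,4,5,6}; Z {3,4,5,6,7}->{4,5,6,7}
So after constraint 3: D(Z) = {4,5,6,7}

Answer: {4,5,6,7}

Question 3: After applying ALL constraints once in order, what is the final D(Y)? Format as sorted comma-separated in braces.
Answer: {3,4,5,6}

Derivation:
Constraint 1 (Y != U) on D(Y)={3,4,5,6,7} D(U)={3,5,6,7}: no change
Constraint 2 (Z != W) on D(Z)={3,4,5,6,7} D(W)={3,4,6,7}: no change
Constraint 3 (Y < Z) on D(Y)={3,4,5,6,7} D(Z)={3,4,5,6,7}: Y {3,4,5,6,7}->{3,4,5,6}; Z {3,4,5,6,7}->{4,5,6,7}
So after all 3 constraints: D(Y) = {3,4,5,6}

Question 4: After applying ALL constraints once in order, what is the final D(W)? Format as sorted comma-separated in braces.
Answer: {3,4,6,7}

Derivation:
Constraint 1 (Y != U) on D(Y)={3,4,5,6,7} D(U)={3,5,6,7}: no change
Constraint 2 (Z != W) on D(Z)={3,4,5,6,7} D(W)={3,4,6,7}: no change
Constraint 3 (Y < Z) on D(Y)={3,4,5,6,7} D(Z)={3,4,5,6,7}: Y {3,4,5,6,7}->{3,4,5,6}; Z {3,4,5,6,7}->{4,5,6,7}
So after all 3 constraints: D(W) = {3,4,6,7}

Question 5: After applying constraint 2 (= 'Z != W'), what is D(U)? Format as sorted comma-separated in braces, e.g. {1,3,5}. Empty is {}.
Constraint 1 (Y != U) on D(Y)={3,4,5,6,7} D(U)={3,5,6,7}: no change
Constraint 2 (Z != W) on D(Z)={3,4,5,6,7} D(W)={3,4,6,7}: no change
So after constraint 2: D(U) = {3,5,6,7}

Answer: {3,5,6,7}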